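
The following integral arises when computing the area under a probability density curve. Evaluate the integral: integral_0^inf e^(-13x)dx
integral_0^inf e^(-13x) dx=[-1/13 * e^(-13x)]_0^inf
=0 - (-1/13)=1/13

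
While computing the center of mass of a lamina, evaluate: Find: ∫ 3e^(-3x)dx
Since d/dx[e^(-3x)]=-3e^(-3x), we get -1 e^(-3x)+C

Answer: -e^(-3x)+C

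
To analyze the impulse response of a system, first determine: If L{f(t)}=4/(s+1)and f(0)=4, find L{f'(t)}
L{f'(t)} = s·F(s) - f(0) = 4s/(s+1)-4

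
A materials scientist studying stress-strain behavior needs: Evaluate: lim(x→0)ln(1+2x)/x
L'Hôpital (0/0): lim 2/(1 + 2x) / 1=2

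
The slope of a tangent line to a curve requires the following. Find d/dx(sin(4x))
Chain rule: d/dx[sin(u)]=cos(u)·u' where u=4x
u'=4

Answer: 4·cos(4x)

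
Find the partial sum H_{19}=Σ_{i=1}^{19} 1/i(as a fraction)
H_19 = 1+1/2+1/3+...+1/19
= 275295799/77597520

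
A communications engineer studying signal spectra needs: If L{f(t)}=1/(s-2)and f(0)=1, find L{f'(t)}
L{f'(t)}=s·F(s) - f(0)=s/(s-2) - 1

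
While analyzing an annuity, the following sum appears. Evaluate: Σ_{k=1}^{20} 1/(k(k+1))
Partial fractions: 1/(k(k+1))=1/k - 1/(k+1)
Telescoping sum: 1(1-1/21)=1·20/21

Answer: 20/21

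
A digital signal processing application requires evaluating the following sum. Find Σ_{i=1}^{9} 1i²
= 1·n(n + 1)(2n + 1)/6 = 1·9·10·19/6 = 285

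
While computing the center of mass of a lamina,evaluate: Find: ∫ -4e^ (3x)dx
Since d/dx[e^(3x)]=3e^(3x), we get -4/3 e^(3x) + C

Answer: (-4/3)e^(3x) + C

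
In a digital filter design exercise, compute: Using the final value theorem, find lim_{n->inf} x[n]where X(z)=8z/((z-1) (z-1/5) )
Final value theorem: lim x[n]=lim_{z->1} (z-1)*X(z)
(z-1)*X(z)=8z/(z-1/5)
As z->1: 8/(1-1/5)=8/(4/5)=10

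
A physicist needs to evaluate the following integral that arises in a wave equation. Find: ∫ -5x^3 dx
Using power rule: ∫ -5x^3 dx = -5/4 x^4+C = (-5/4)x^4+C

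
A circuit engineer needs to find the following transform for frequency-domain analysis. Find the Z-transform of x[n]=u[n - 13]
Using the time-shift property: Z{u[n-13]}=z^(-13) * z/(z-1)
=z^(-12)/(z-1)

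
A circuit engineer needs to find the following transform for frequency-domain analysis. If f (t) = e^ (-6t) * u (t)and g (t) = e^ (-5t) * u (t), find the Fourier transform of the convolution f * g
By the convolution theorem: F{f * g} = F(omega) * G(omega)
F(omega) = 1/(6+j * omega), G(omega) = 1/(5+j * omega)
F{f * g} = 1/((6+j * omega)(5+j * omega))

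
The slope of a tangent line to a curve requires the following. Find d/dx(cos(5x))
Chain rule: d/dx[cos(u)]=-sin(u)·u' where u=5x
u'=5

Answer: -5·sin(5x)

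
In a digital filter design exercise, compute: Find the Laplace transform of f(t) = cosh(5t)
L{cosh(at)} = s/(s²-a²)
L{cosh(5t)} = s/(s²-25)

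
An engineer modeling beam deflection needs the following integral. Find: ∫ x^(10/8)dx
Power rule: ∫ x^(5/4) dx=x^(9/4)/(9/4) + C

Answer: (4/9)·x^(9/4) + C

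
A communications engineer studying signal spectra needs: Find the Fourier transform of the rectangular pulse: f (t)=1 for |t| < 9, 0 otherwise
F(omega) = integral from -9 to 9 of e^(-j * omega * t) dt
= 2 * sin(9 * omega)/omega = 18 * sinc(9 * omega/pi)

Answer: 2 * sin(9 * omega)/omega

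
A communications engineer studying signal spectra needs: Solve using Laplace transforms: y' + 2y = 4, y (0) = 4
Take L of both sides: sY(s)-4+2Y(s) = 4/s
Y(s)(s+2) = 4/s+4
Y(s) = 4/(s(s+2))+4/(s+2)
Partial fractions: 4/(s(s+2)) = 2/s - 2/(s+2)
So Y(s) = 2/s+2/(s+2)
Inverse transform (L^(-1){1/s} = 1, L^(-1){1/(s+2)} = e^(-2t)):

Answer: y(t) = 2+2·e^(-2t)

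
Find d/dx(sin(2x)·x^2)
Product rule: (fg)'=f'g+fg'
f=sin(2x), f'=2·cos(2x)
g=x^2, g'=2x

Answer: 2·cos(2x)·x^2+2·sin(2x)·x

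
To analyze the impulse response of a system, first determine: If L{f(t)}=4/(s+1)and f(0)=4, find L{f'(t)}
L{f'(t)}=s·F(s) - f(0)=4s/(s + 1) - 4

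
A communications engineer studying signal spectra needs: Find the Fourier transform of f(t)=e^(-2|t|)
Using the standard pair: F{e^(-a|t|)} = 2a/(a^2+omega^2)
With a = 2: F(omega) = 4/(4+omega^2)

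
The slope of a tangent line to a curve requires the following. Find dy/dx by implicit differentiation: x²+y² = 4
Differentiate both sides: 2x + 2y·(dy/dx) = 0
Solve: dy/dx = -2x/(2y) = -x/y

Answer: dy/dx = -x/y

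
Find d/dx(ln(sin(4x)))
Chain rule: d/dx[ln(u)] = u'/u where u = sin(4x)
u' = 4cos(4x)

Answer: (4cos(4x))/(sin(4x))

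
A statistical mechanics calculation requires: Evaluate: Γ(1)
Γ(n)=(n-1)! for positive integers
Γ(1)=0!=1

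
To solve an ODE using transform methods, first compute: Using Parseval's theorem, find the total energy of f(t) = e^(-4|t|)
Parseval's theorem: E = integral |f(t)|^2 dt = (1/2pi) integral |F(omega)|^2 domega
E = integral_{-inf}^{inf} e^(-8|t|) dt = 2*integral_0^inf e^(-8t) dt = 2/(2*4) = 1/4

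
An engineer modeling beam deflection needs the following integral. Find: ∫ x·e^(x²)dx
Let u=x², du=2x dx
∫ (1/2)e^u du=e^u/2 + C

Answer: e^(x²)/2 + C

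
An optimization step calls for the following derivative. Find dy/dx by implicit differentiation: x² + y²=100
Differentiate both sides: 2x+2y·(dy/dx) = 0
Solve: dy/dx = -2x/(2y) = -x/y

Answer: dy/dx = -x/y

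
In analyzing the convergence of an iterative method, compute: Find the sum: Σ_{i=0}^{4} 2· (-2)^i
Geometric series: S = a(1 - r^n)/(1 - r)
a = 2, r = -2, n = 5
S = 2(1+32)/3 = 22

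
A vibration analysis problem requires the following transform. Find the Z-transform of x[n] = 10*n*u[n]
Z{n * u[n]}=z/(z-1)^2
By linearity: Z{10 * n * u[n]}=10z/(z-1)^2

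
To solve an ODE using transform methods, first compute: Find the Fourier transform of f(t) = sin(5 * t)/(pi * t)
sin(W*t)/(pi*t)=(W/pi)*sinc(W*t/pi) is the impulse response of the ideal low-pass filter with cutoff W (here W=5).
Its Fourier transform is a rectangular function:
F(omega)=1 for |omega| < 5, 0 otherwise

Answer: rect(omega/10) [i.e., 1 for |omega| < 5, 0 otherwise]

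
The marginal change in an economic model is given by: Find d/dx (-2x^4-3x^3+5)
Power rule: d/dx(ax^n)=n·a·x^(n-1)
Term by term: -8·x^3-9·x^2

Answer: -8x^3-9x^2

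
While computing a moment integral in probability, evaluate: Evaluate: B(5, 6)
B(x,y) = Γ(x)Γ(y)/Γ(x + y) = (x-1)!(y-1)!/(x + y-1)!
B(5,6) = 4!·5!/10! = 1/1260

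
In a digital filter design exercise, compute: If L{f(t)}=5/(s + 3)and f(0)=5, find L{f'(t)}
L{f'(t)}=s·F(s) - f(0)=5s/(s+3)-5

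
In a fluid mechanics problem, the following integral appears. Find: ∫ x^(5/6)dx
Power rule: ∫ x^(5/6) dx = x^(11/6)/(11/6)+C

Answer: (6/11)·x^(11/6)+C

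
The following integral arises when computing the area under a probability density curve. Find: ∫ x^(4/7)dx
Power rule: ∫ x^(4/7) dx=x^(11/7)/(11/7)+C

Answer: (7/11)·x^(11/7)+C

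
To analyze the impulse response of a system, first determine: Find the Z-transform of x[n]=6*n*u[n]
Z{n * u[n]}=z/(z-1)^2
By linearity: Z{6 * n * u[n]}=6z/(z-1)^2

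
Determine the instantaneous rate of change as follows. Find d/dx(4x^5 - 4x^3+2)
Power rule: d/dx(ax^n) = n·a·x^(n-1)
Term by term: 20·x^4-12·x^2

Answer: 20x^4-12x^2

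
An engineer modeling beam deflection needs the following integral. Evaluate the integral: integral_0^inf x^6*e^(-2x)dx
This is a Gamma integral. Substitute u = 2x (du = 2 dx):
integral_0^inf x^6 * e^(-2x) dx = (1/2^7) integral_0^inf u^6 * e^(-u) du
= Gamma(7)/2^7 = 6!/2^7 = 720/128

Answer: 45/8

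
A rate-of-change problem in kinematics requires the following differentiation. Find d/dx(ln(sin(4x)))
Chain rule: d/dx[ln(u)] = u'/u where u = sin(4x)
u' = 4cos(4x)

Answer: (4cos(4x))/(sin(4x))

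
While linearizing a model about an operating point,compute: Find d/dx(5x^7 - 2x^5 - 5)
Power rule: d/dx(ax^n)=n·a·x^(n-1)
Term by term: 35·x^6-10·x^4

Answer: 35x^6-10x^4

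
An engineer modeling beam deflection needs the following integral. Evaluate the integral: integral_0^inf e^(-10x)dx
integral_0^inf e^(-10x) dx = [-1/10*e^(-10x)]_0^inf
= 0 - (-1/10) = 1/10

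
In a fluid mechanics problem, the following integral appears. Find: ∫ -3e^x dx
Since d/dx[e^x] = + e^x, we get -3e^x + C

Answer: -3e^x + C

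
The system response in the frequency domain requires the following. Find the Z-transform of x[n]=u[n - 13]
Using the time-shift property: Z{u[n-13]}=z^(-13) * z/(z-1)
=z^(-12)/(z-1)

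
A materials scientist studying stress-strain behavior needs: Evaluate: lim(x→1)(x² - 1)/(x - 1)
Factor: (x² - 1) = (x-1)(x+1)
Cancel (x-1): lim(x→1) (x+1) = 2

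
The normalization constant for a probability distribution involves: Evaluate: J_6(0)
J_n(0)=0 for all n > 0 (Bessel function of first kind)
J_6(0)=0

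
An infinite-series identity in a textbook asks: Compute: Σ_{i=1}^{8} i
Using formula: Σ i^1=n(n + 1)/2=8·9/2=36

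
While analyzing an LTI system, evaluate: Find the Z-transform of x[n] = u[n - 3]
Using the time-shift property: Z{u[n-3]}=z^(-3)*z/(z-1)
=z^(-2)/(z-1)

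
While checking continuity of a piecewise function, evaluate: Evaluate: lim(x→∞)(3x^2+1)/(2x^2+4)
Divide numerator and denominator by x^2:
lim (3+1/x^2)/(2+4/x^2)=3/2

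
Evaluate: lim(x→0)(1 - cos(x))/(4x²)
Using 1-cos(u) ≈ u²/2 for small u:
(1-cos(x)) ≈ (x)²/2=1x²/2
So limit=1/(2·4)=1/8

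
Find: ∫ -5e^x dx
Since d/dx[e^x]=+ e^x, we get -5e^x + C

Answer: -5e^x + C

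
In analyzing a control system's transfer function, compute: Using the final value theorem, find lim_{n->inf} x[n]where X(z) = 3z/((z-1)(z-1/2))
Final value theorem: lim x[n] = lim_{z->1} (z-1)*X(z)
(z-1)*X(z) = 3z/(z-1/2)
As z->1: 3/(1-1/2) = 3/(1/2) = 6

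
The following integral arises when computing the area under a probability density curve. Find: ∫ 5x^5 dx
Using power rule: ∫ 5x^5 dx=5/6 x^6 + C=(5/6)x^6 + C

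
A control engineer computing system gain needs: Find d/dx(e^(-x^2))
Chain rule: d/dx[e^u]=e^u · u' where u=-x^2
u'=-2x

Answer: -2x·e^(-x^2)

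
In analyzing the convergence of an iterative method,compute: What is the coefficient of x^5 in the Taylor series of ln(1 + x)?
ln(1+x)=Σ (-1)^(n+1) x^n/n
Coefficient of x^5=(-1)^6/5=1/5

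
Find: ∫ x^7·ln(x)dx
By parts: u=ln(x), dv=x^7 dx
du=1/x dx, v=x^8/8
=x^8·ln(x)/8 - ∫ x^7/8 dx
=x^8·ln(x)/8 - x^8/64+C

Answer: x^8(ln(x)/8-1/64)+C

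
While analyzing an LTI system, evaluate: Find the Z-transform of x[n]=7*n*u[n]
Z{n*u[n]} = z/(z-1)^2
By linearity: Z{7*n*u[n]} = 7z/(z-1)^2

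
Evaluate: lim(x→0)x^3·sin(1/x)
Squeeze theorem: -|x^3| ≤ x^3·sin(1/x) ≤ |x^3|
Since x^3 → 0 as x → 0, by squeeze theorem the limit is 0

Answer: 0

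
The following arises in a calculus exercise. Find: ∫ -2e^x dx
Since d/dx[e^x] = +e^x, we get -2e^x+C

Answer: -2e^x+C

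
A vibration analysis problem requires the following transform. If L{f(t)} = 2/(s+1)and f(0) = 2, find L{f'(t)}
L{f'(t)} = s·F(s) - f(0) = 2s/(s+1)-2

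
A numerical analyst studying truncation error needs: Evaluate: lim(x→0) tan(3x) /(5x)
tan(u) ≈ u for small u:
tan(3x)/(5x) ≈ 3x/(5x)=3/5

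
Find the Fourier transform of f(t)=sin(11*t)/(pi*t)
sin(W * t)/(pi * t)=(W/pi) * sinc(W * t/pi) is the impulse response of the ideal low-pass filter with cutoff W (here W=11).
Its Fourier transform is a rectangular function:
F(omega)=1 for |omega| < 11, 0 otherwise

Answer: rect(omega/22) [i.e., 1 for |omega| < 11, 0 otherwise]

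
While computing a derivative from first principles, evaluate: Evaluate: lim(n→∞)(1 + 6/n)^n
This is the definition of e^6: lim(1 + 6/n)^n=e^6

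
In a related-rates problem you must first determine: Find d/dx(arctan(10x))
d/dx[arctan(u)] = u'/(1 + u²), u = 10x, u' = 10

Answer: 10/(1 + 100x²)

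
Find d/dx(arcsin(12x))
d/dx[arcsin(u)] = u'/√(1-u²), u = 12x, u' = 12

Answer: 12/√(1 - 144x²)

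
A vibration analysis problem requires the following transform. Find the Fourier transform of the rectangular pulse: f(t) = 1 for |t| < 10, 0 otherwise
F(omega)=integral from -10 to 10 of e^(-j * omega * t) dt
=2 * sin(10 * omega)/omega=20 * sinc(10 * omega/pi)

Answer: 2 * sin(10 * omega)/omega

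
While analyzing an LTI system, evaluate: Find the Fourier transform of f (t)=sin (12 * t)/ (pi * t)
sin(W * t)/(pi * t)=(W/pi) * sinc(W * t/pi) is the impulse response of the ideal low-pass filter with cutoff W (here W=12).
Its Fourier transform is a rectangular function:
F(omega)=1 for |omega| < 12, 0 otherwise

Answer: rect(omega/24) [i.e., 1 for |omega| < 12, 0 otherwise]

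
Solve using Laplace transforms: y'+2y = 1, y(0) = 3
Take L of both sides: sY(s) - 3 + 2Y(s)=1/s
Y(s)(s + 2)=1/s + 3
Y(s)=1/(s(s + 2)) + 3/(s + 2)
Partial fractions: 1/(s(s + 2))=(1/2)/s - (1/2)/(s + 2)
So Y(s)=(1/2)/s + (5/2)/(s + 2)
Inverse transform (L^(-1){1/s}=1, L^(-1){1/(s + 2)}=e^(-2t)):

Answer: y(t)=1/2 + (5/2)·e^(-2t)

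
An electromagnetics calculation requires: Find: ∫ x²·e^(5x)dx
Integration by parts twice:
First: u=x², dv=e^(5x) dx => x²e^(5x)/5 - (2/5)∫ xe^(5x) dx
Second (∫ xe^(5x) dx): xe^(5x)/5 - e^(5x)/25
Combining: e^(5x)(x²/5 - 2x/25 + 2/125) + C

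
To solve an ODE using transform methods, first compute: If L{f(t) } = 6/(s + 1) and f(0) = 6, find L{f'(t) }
L{f'(t)}=s·F(s) - f(0)=6s/(s+1)-6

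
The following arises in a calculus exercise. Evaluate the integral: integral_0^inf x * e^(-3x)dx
This is a Gamma integral. Substitute u = 3x (du = 3 dx):
integral_0^inf x*e^(-3x) dx = (1/3^2) integral_0^inf u^1*e^(-u) du
= Gamma(2)/3^2 = 1!/3^2 = 1/9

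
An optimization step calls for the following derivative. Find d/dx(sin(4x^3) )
Chain rule: d/dx[sin(u)] = cos(u)·u' where u = 4x^3
u' = 12x^2

Answer: 12x^2·cos(4x^3)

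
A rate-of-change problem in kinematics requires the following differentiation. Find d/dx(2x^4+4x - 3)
Power rule: d/dx(ax^n) = n·a·x^(n-1)
Term by term: 8·x^3 + 4

Answer: 8x^3 + 4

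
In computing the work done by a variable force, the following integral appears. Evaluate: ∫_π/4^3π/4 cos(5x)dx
Antiderivative: sin(5x)/5
Evaluate at bounds: [sin(5·3π/4)/5] - [sin(5·π/4)/5]
=((-√2/2) - (-√2/2))/5=0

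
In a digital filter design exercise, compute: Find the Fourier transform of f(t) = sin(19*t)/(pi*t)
sin(W * t)/(pi * t)=(W/pi) * sinc(W * t/pi) is the impulse response of the ideal low-pass filter with cutoff W (here W=19).
Its Fourier transform is a rectangular function:
F(omega)=1 for |omega| < 19, 0 otherwise

Answer: rect(omega/38) [i.e., 1 for |omega| < 19, 0 otherwise]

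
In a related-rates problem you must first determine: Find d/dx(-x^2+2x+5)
Power rule: d/dx(ax^n)=n·a·x^(n-1)
Term by term: -2·x + 2

Answer: -2x + 2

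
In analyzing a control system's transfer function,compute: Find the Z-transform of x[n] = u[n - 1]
Using the time-shift property: Z{u[n-1]}=z^(-1) * z/(z-1)
=z^(0)/(z-1)

Answer: 1/(z-1)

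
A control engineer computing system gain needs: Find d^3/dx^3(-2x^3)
Apply power rule 3 times:
d^1: -6x^2
d^2: -12x
d^3: -12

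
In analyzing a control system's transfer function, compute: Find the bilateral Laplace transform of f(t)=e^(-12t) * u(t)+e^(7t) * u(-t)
For e^(-12t)*u(t): L=1/(s + 12), Re(s) > -12
For e^(7t)*u(-t): L=-1/(s-7), Re(s) < 7
Combined: F(s)=1/(s + 12) - 1/(s-7), -12 < Re(s) < 7

Answer: 1/(s + 12) - 1/(s-7), ROC: -12 < Re(s) < 7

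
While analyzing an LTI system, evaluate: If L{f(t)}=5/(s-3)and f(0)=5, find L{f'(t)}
L{f'(t)} = s·F(s) - f(0) = 5s/(s-3) - 5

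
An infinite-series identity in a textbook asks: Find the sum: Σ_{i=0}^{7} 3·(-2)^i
Geometric series: S=a(1 - r^n)/(1 - r)
a=3, r=-2, n=8
S=3(1-256)/3=-255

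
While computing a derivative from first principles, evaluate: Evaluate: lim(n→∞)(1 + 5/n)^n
This is the definition of e^5: lim(1 + 5/n)^n=e^5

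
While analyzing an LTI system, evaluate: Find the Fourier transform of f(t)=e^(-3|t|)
Using the standard pair: F{e^(-a|t|)}=2a/(a^2 + omega^2)
With a=3: F(omega)=6/(9 + omega^2)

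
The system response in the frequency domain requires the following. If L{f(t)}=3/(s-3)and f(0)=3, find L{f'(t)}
L{f'(t)}=s·F(s) - f(0)=3s/(s-3) - 3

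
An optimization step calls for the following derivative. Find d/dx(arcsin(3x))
d/dx[arcsin(u)]=u'/√(1-u²), u=3x, u'=3

Answer: 3/√(1-9x²)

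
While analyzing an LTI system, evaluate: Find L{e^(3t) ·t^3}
First shifting: L{e^(at)f(t)}=F(s-a)
L{t^3}=6/s^4
Shift s → s-3: 6/(s-3)^4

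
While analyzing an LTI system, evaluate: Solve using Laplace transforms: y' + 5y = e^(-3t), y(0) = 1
Take L: sY - 1 + 5Y = 1/(s + 3)
Y(s + 5) = 1/(s + 3) + 1
Y = 1/((s + 3)(s + 5)) + 1/(s + 5)
Partial fractions: 1/((s + 3)(s + 5)) = (1/2)/(s + 3) - (1/2)/(s + 5)
So Y = (1/2)/(s + 3) + (1/2)/(s + 5)
Inverse Laplace transform (L^(-1){1/(s + 3)} = e^(-3t), L^(-1){1/(s + 5)} = e^(-5t)):

Answer: y(t) = (1/2)·e^(-3t) + (1/2)·e^(-5t)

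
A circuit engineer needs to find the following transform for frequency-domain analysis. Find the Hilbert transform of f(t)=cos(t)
The Hilbert transform shifts each frequency component by -pi/2.
H{cos(wt)} = sin(wt)
With w = 1: H{cos(t)} = sin(t)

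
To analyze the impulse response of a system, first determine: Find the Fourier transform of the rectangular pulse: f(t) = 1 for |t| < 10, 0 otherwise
F(omega) = integral from -10 to 10 of e^(-j*omega*t) dt
= 2*sin(10*omega)/omega = 20*sinc(10*omega/pi)

Answer: 2*sin(10*omega)/omega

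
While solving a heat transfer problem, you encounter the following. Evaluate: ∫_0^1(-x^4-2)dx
Step 1: Find antiderivative F(x) = (-1/5)x^5 - 2x
Step 2: F(1) - F(0) = -11/5 - (0) = -11/5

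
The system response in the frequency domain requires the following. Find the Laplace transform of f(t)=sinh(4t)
L{sinh(at)}=a/(s²-a²)
L{sinh(4t)}=4/(s²-16)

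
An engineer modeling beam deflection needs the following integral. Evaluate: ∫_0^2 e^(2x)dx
Antiderivative: (1/2)e^(2x)
Evaluate: (1/2)(e^4-1)

Answer: (e^4-1)/2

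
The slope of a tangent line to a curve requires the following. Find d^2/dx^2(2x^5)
Apply power rule 2 times:
d^1: 10x^4
d^2: 40x^3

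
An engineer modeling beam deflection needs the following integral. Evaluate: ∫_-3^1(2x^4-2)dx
Step 1: Find antiderivative F(x) = (2/5)x^5-2x
Step 2: F(1) - F(-3) = -8/5 - (-456/5) = 448/5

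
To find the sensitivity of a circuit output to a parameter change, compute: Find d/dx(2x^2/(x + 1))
Quotient rule: (f/g)'=(f'g - fg')/g²
f=2x^2, f'=4x
g=x + 1, g'=1

Answer: (4x·(x + 1) - 2x^2)/(x + 1)²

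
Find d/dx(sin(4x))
Chain rule: d/dx[sin(u)] = cos(u)·u' where u = 4x
u' = 4

Answer: 4·cos(4x)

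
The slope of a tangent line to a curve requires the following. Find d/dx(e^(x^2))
Chain rule: d/dx[e^u] = e^u · u' where u = x^2
u' = 2x

Answer: 2x·e^(x^2)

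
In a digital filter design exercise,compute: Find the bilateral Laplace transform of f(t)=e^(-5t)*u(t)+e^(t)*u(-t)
For e^(-5t)*u(t): L=1/(s+5), Re(s) > -5
For e^(t)*u(-t): L=-1/(s-1), Re(s) < 1
Combined: F(s)=1/(s+5)-1/(s-1), -5 < Re(s) < 1

Answer: 1/(s+5)-1/(s-1), ROC: -5 < Re(s) < 1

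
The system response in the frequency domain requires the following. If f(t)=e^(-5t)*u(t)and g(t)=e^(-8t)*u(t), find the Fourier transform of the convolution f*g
By the convolution theorem: F{f*g}=F(omega)*G(omega)
F(omega)=1/(5+j*omega), G(omega)=1/(8+j*omega)
F{f*g}=1/((5+j*omega)(8+j*omega))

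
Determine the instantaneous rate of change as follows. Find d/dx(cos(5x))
Chain rule: d/dx[cos(u)]=-sin(u)·u' where u=5x
u'=5

Answer: -5·sin(5x)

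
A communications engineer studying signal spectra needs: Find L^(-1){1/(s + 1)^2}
L^(-1){1/(s-a)^n} = t^(n-1)·e^(at)/(n-1)!
Here a = -1, n = 2: t^1·e^(-t)/1

Answer: t·e^(-t)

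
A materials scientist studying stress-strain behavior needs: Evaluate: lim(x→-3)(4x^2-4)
Polynomial is continuous, so substitute x = -3:
4·(-3)^2 - 4 = 32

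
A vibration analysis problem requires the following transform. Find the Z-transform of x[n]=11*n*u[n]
Z{n*u[n]}=z/(z-1)^2
By linearity: Z{11*n*u[n]}=11z/(z-1)^2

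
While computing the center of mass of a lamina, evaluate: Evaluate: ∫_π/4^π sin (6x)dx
Antiderivative: -cos(6x)/6
Evaluate at bounds: [-cos(6·π)/6] - [-cos(6·π/4)/6]
=(-(1)+(0))/6=-1/6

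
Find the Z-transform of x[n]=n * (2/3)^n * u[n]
Using the property Z{n * a^n * u[n]} = az/(z-a)^2
With a = 2/3: X(z) = (2/3)z/(z - 2/3)^2, |z| > 2/3

Answer: (2/3)z/(z - 2/3)^2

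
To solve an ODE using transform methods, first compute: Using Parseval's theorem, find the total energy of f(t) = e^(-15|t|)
Parseval's theorem: E = integral |f(t)|^2 dt = (1/2pi) integral |F(omega)|^2 domega
E = integral_{-inf}^{inf} e^(-30|t|) dt = 2 * integral_0^inf e^(-30t) dt = 2/(2 * 15) = 1/15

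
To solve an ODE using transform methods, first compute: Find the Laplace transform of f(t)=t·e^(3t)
L{t·e^(at)}=1/(s-a)²
L{t·e^(3t)}=1/(s-3)²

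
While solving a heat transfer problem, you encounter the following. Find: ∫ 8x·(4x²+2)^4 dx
Let u = 4x²+2, du = 8x dx
∫ u^4 du = u^5/5+C

Answer: (4x²+2)^5/5+C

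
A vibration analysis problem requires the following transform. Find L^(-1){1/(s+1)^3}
L^(-1){1/(s-a)^n} = t^(n-1)·e^(at)/(n-1)!
Here a = -1, n = 3: t^2·e^(-t)/2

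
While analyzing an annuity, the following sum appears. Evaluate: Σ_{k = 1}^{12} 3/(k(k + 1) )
Partial fractions: 3/(k(k + 1))=3/k - 3/(k + 1)
Telescoping sum: 3(1 - 1/13)=3·12/13

Answer: 36/13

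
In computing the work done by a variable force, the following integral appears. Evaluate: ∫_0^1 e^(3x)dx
Antiderivative: (1/3)e^(3x)
Evaluate: (1/3)(e^3-1)

Answer: (e^3-1)/3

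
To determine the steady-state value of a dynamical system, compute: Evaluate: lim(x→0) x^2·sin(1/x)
Squeeze theorem: -|x^2| ≤ x^2·sin(1/x) ≤ |x^2|
Since x^2 → 0 as x → 0, by squeeze theorem the limit is 0

Answer: 0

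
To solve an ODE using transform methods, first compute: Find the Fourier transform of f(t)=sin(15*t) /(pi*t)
sin(W*t)/(pi*t)=(W/pi)*sinc(W*t/pi) is the impulse response of the ideal low-pass filter with cutoff W (here W=15).
Its Fourier transform is a rectangular function:
F(omega)=1 for |omega| < 15, 0 otherwise

Answer: rect(omega/30) [i.e., 1 for |omega| < 15, 0 otherwise]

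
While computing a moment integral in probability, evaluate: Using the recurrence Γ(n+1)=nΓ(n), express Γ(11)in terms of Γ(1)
Γ(11)=10Γ(10)=10·9Γ(9)=...=10!·Γ(1)=3628800·Γ(1)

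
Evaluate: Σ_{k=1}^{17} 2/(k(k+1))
Partial fractions: 2/(k(k+1)) = 2/k - 2/(k+1)
Telescoping sum: 2(1-1/18) = 2·17/18

Answer: 17/9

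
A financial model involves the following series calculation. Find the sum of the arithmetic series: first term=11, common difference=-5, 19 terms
Last term: a_n = 11 + (19 - 1)·-5 = -79
Sum = n(a_1 + a_n)/2 = 19(11 + (-79))/2 = -646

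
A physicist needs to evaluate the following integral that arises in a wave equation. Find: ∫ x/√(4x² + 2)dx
Let u = 4x² + 2, du = 8x dx
∫ (1/8)·u^(-1/2) du = √u/4 + C

Answer: √(4x² + 2)/4 + C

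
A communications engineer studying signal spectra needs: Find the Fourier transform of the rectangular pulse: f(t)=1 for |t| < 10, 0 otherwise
F(omega)=integral from -10 to 10 of e^(-j * omega * t) dt
=2 * sin(10 * omega)/omega=20 * sinc(10 * omega/pi)

Answer: 2 * sin(10 * omega)/omega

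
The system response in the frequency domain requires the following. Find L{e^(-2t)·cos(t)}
First shifting: L{e^(at)f(t)}=F(s-a)
L{cos(t)}=s/(s²+1)
Shift: (s+2)/((s+2)²+1)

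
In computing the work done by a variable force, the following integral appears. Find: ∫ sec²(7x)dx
Since d/dx[tan(7x)] = 7sec²(7x), integral = tan(7x)/7+C

Answer: (1/7)tan(7x)+C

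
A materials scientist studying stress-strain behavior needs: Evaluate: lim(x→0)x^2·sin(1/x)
Squeeze theorem: -|x^2| ≤ x^2·sin(1/x) ≤ |x^2|
Since x^2 → 0 as x → 0, by squeeze theorem the limit is 0

Answer: 0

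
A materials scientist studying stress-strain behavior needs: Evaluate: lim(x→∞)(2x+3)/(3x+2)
Divide numerator and denominator by x:
lim (2 + 3/x)/(3 + 2/x)=2/3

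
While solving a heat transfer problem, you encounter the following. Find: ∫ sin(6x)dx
Using substitution u = 6x: ∫ sin(u) du/6 = -cos(u)/6+C

Answer: (-1/6)cos(6x)+C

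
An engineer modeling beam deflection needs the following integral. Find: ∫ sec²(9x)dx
Since d/dx[tan(9x)]=9sec²(9x), integral=tan(9x)/9+C

Answer: (1/9)tan(9x)+C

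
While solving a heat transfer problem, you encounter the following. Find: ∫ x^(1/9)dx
Power rule: ∫ x^(1/9) dx = x^(10/9)/(10/9)+C

Answer: (9/10)·x^(10/9)+C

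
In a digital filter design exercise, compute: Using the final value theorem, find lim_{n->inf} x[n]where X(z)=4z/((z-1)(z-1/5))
Final value theorem: lim x[n]=lim_{z->1} (z-1) * X(z)
(z-1) * X(z)=4z/(z-1/5)
As z->1: 4/(1 - 1/5)=4/(4/5)=5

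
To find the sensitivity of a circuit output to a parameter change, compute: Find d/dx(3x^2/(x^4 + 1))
Quotient rule: (f/g)'=(f'g - fg')/g²
f=3x^2, f'=6x
g=x^4 + 1, g'=4x^3

Answer: (6x·(x^4 + 1) - 12x^5)/(x^4 + 1)²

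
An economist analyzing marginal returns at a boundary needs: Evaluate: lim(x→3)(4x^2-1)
Polynomial is continuous, so substitute x = 3:
4·3^2 - 1 = 35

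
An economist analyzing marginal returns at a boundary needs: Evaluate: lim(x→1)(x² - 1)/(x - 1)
Factor: (x² - 1)=(x-1)(x + 1)
Cancel (x-1): lim(x→1) (x + 1)=2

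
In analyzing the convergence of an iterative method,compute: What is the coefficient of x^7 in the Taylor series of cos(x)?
cos(x) has only even powers. Coefficient of x^7=0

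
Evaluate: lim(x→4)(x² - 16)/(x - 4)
Factor: (x² - 16) = (x-4)(x+4)
Cancel (x-4): lim(x→4) (x+4) = 8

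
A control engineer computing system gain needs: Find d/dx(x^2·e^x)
Product rule: (fg)'=f'g+fg'
f=x^2, f'=2x
g=e^x, g'=e^x

Answer: 2x·e^x+x^2·e^x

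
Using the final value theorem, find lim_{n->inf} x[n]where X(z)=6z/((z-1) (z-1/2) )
Final value theorem: lim x[n]=lim_{z->1} (z-1) * X(z)
(z-1) * X(z)=6z/(z-1/2)
As z->1: 6/(1 - 1/2)=6/(1/2)=12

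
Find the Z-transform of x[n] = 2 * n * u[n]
Z{n*u[n]} = z/(z-1)^2
By linearity: Z{2*n*u[n]} = 2z/(z-1)^2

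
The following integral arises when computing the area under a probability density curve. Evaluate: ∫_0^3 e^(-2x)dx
Antiderivative: (1/(-2))e^(-2x)
Evaluate: (1/(-2))(e^-6 - 1)

Answer: (e^-6 - 1)/(-2)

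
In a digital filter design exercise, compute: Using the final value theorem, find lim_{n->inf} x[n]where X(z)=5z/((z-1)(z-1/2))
Final value theorem: lim x[n] = lim_{z->1} (z-1) * X(z)
(z-1) * X(z) = 5z/(z-1/2)
As z->1: 5/(1-1/2) = 5/(1/2) = 10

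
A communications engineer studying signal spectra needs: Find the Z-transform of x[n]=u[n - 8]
Using the time-shift property: Z{u[n-8]}=z^(-8)*z/(z-1)
=z^(-7)/(z-1)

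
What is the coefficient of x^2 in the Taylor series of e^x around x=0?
Taylor series of e^x=Σ x^n/n!
Coefficient of x^2=1/2!=1/2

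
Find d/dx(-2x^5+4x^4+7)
Power rule: d/dx(ax^n) = n·a·x^(n-1)
Term by term: -10·x^4 + 16·x^3

Answer: -10x^4 + 16x^3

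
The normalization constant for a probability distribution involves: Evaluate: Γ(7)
Γ(n)=(n-1)! for positive integers
Γ(7)=6!=720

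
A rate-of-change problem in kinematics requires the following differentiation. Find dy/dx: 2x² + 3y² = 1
Differentiate: 4x+6y·(dy/dx)=0
dy/dx=-4x/(6y)=-(2/3)·(x/y)

Answer: dy/dx=-(2/3)·(x/y)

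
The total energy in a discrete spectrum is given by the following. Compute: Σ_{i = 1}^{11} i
Using formula: Σ i^1=n(n+1)/2=11·12/2=66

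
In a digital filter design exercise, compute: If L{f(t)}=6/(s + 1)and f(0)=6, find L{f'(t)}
L{f'(t)}=s·F(s) - f(0)=6s/(s+1)-6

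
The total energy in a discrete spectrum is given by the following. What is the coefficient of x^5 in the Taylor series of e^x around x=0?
Taylor series of e^x=Σ x^n/n!
Coefficient of x^5=1/5!=1/120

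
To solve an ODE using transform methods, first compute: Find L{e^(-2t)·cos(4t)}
First shifting: L{e^(at)f(t)} = F(s-a)
L{cos(4t)} = s/(s²+16)
Shift: (s+2)/((s+2)²+16)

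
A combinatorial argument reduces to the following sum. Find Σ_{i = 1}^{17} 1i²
= 1·n(n + 1)(2n + 1)/6 = 1·17·18·35/6 = 1785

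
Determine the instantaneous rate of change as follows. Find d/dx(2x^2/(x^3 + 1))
Quotient rule: (f/g)'=(f'g - fg')/g²
f=2x^2, f'=4x
g=x^3+1, g'=3x^2

Answer: (4x·(x^3+1)-6x^4)/(x^3+1)²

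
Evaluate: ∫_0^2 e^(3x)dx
Antiderivative: (1/3)e^(3x)
Evaluate: (1/3)(e^6 - 1)

Answer: (e^6 - 1)/3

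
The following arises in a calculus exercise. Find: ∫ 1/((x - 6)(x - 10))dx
Partial fractions: 1/((x-6)(x-10))=A/(x-6)+B/(x-10)
A=-1/4, B=1/4
∫ [-1/4· 1/(x-6)+1/4· 1/(x-10)] dx
=(1/4)[ln|x-10| - ln|x-6|]+C

Answer: (1/4)·ln|(x-10)/(x-6)|+C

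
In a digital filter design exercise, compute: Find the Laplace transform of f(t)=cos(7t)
L{cos(wt)} = s/(s² + w²)
L{cos(7t)} = s/(s² + 49)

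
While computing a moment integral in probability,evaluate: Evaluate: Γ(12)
Γ(n)=(n-1)! for positive integers
Γ(12)=11!=39916800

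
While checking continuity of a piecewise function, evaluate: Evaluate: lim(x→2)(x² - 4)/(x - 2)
Factor: (x² - 4) = (x-2)(x+2)
Cancel (x-2): lim(x→2) (x+2) = 4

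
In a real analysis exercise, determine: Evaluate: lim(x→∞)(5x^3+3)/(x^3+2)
Divide numerator and denominator by x^3:
lim (5+3/x^3)/(1+2/x^3) = 5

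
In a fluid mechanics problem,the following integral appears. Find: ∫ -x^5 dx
Using power rule: ∫ -x^5 dx=-1/6 x^6 + C=(-1/6)x^6 + C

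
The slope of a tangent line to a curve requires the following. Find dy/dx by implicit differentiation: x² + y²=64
Differentiate both sides: 2x + 2y·(dy/dx) = 0
Solve: dy/dx = -2x/(2y) = -x/y

Answer: dy/dx = -x/y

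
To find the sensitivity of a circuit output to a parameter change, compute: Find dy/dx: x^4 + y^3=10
Differentiate: 4x^3+3y^2·(dy/dx)=0
dy/dx=-4x^3/(3y^2)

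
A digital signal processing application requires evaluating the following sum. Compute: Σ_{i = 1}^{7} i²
Using formula: Σ i^2 = n(n+1)(2n+1)/6 = 7·8·15/6 = 140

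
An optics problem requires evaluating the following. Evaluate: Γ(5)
Γ(n)=(n-1)! for positive integers
Γ(5)=4!=24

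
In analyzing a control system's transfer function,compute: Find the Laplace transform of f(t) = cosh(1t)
L{cosh(at)} = s/(s²-a²)
L{cosh(1t)} = s/(s²-1)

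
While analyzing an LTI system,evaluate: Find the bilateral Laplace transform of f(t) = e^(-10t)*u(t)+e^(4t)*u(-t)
For e^(-10t)*u(t): L=1/(s+10), Re(s) > -10
For e^(4t)*u(-t): L=-1/(s-4), Re(s) < 4
Combined: F(s)=1/(s+10)-1/(s-4), -10 < Re(s) < 4

Answer: 1/(s+10)-1/(s-4), ROC: -10 < Re(s) < 4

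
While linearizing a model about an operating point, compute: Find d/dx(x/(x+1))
Quotient rule: (f/g)'=(f'g - fg')/g²
f=x, f'=1
g=x + 1, g'=1

Answer: (1·(x + 1) - x)/(x + 1)²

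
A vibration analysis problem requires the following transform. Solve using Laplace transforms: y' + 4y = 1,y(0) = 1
Take L of both sides: sY(s)-1+4Y(s)=1/s
Y(s)(s+4)=1/s+1
Y(s)=1/(s(s+4))+1/(s+4)
Partial fractions: 1/(s(s+4))=(1/4)/s - (1/4)/(s+4)
So Y(s)=(1/4)/s+(3/4)/(s+4)
Inverse transform (L^(-1){1/s}=1, L^(-1){1/(s+4)}=e^(-4t)):

Answer: y(t)=1/4+(3/4)·e^(-4t)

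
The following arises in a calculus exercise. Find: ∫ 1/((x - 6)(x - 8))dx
Partial fractions: 1/((x-6)(x-8))=A/(x-6)+B/(x-8)
A=-1/2, B=1/2
∫ [-1/2· 1/(x-6)+1/2· 1/(x-8)] dx
=(1/2)[ln|x-8| - ln|x-6|]+C

Answer: (1/2)·ln|(x-8)/(x-6)|+C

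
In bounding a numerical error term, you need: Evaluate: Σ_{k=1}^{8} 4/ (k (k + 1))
Partial fractions: 4/(k(k + 1)) = 4/k - 4/(k + 1)
Telescoping sum: 4(1 - 1/9) = 4·8/9

Answer: 32/9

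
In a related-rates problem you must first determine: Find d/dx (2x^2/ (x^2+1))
Quotient rule: (f/g)' = (f'g - fg')/g²
f = 2x^2, f' = 4x
g = x^2 + 1, g' = 2x

Answer: (4x·(x^2 + 1) - 4x^3)/(x^2 + 1)²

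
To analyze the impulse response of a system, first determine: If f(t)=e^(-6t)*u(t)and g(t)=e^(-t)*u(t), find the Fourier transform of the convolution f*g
By the convolution theorem: F{f*g}=F(omega)*G(omega)
F(omega)=1/(6 + j*omega), G(omega)=1/(1 + j*omega)
F{f*g}=1/((6 + j*omega)(1 + j*omega))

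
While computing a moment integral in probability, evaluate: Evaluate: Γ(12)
Γ(n)=(n-1)! for positive integers
Γ(12)=11!=39916800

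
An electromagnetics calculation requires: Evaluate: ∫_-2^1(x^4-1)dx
Step 1: Find antiderivative F(x)=(1/5)x^5 - x
Step 2: F(1) - F(-2)=-4/5 - (-22/5)=18/5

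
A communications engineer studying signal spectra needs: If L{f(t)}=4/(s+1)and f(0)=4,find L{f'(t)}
L{f'(t)}=s·F(s) - f(0)=4s/(s+1)-4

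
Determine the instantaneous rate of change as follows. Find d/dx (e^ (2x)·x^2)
Product rule: (fg)' = f'g+fg'
f = e^(2x), f' = 2·e^(2x)
g = x^2, g' = 2x

Answer: 2·e^(2x)·x^2+2·e^(2x)·x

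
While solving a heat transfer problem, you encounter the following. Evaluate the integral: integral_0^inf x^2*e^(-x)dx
This is a Gamma integral. Substitute u=1x:
integral_0^inf x^2*e^(-x) dx=(1/1^3) integral_0^inf u^2*e^(-u) du
=Gamma(3)/1^3=2!/1^3=2/1

Answer: 2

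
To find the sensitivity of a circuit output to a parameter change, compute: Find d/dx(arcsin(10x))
d/dx[arcsin(u)]=u'/√(1-u²), u=10x, u'=10

Answer: 10/√(1 - 100x²)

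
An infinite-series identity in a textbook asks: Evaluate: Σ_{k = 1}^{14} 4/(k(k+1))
Partial fractions: 4/(k(k+1)) = 4/k - 4/(k+1)
Telescoping sum: 4(1-1/15) = 4·14/15

Answer: 56/15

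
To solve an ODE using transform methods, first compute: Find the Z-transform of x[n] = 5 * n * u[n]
Z{n * u[n]}=z/(z-1)^2
By linearity: Z{5 * n * u[n]}=5z/(z-1)^2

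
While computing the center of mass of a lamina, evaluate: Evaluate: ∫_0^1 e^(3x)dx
Antiderivative: (1/3)e^(3x)
Evaluate: (1/3)(e^3 - 1)

Answer: (e^3 - 1)/3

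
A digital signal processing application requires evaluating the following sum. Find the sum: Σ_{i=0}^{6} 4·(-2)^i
Geometric series: S=a(1 - r^n)/(1 - r)
a=4, r=-2, n=7
S=4(1 + 128)/3=172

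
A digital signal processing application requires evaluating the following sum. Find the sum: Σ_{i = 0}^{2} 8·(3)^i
Geometric series: S = a(1 - r^n)/(1 - r)
a = 8, r = 3, n = 3
S = 8(1 - 27)/-2 = 104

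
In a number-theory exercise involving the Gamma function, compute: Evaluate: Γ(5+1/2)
Γ(n + 1/2) = (2n)!√π/(4^n·n!)
= 3628800√π/(1024·120) = (945/32)·√π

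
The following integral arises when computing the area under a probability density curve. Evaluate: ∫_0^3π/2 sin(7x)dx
Antiderivative: -cos(7x)/7
Evaluate at bounds: [-cos(7·3π/2)/7] - [-cos(7·0)/7]
= (-(0) + (1))/7 = 1/7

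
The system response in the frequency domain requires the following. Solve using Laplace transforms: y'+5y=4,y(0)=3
Take L of both sides: sY(s)-3+5Y(s)=4/s
Y(s)(s+5)=4/s+3
Y(s)=4/(s(s+5))+3/(s+5)
Partial fractions: 4/(s(s+5))=(4/5)/s - (4/5)/(s+5)
So Y(s)=(4/5)/s+(11/5)/(s+5)
Inverse transform (L^(-1){1/s}=1, L^(-1){1/(s+5)}=e^(-5t)):

Answer: y(t)=4/5+(11/5)·e^(-5t)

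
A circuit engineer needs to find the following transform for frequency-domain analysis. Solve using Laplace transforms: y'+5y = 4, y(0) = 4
Take L of both sides: sY(s) - 4 + 5Y(s) = 4/s
Y(s)(s + 5) = 4/s + 4
Y(s) = 4/(s(s + 5)) + 4/(s + 5)
Partial fractions: 4/(s(s + 5)) = (4/5)/s - (4/5)/(s + 5)
So Y(s) = (4/5)/s + (16/5)/(s + 5)
Inverse transform (L^(-1){1/s} = 1, L^(-1){1/(s + 5)} = e^(-5t)):

Answer: y(t) = 4/5 + (16/5)·e^(-5t)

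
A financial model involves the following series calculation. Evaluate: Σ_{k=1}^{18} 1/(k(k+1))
Partial fractions: 1/(k(k+1))=1/k - 1/(k+1)
Telescoping sum: 1(1-1/19)=1·18/19

Answer: 18/19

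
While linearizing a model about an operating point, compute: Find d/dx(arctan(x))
d/dx[arctan(u)]=u'/(1 + u²), u=x, u'=1

Answer: 1/(1 + x²)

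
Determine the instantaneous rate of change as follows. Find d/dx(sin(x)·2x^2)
Product rule: (fg)'=f'g + fg'
f=sin(x), f'=cos(x)
g=2x^2, g'=4x

Answer: 2·cos(x)·x^2 + 4·sin(x)·x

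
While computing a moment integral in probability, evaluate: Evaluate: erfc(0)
erfc(x)=1 - erf(x); erfc(0)=1 - erf(0)=1 - 0=1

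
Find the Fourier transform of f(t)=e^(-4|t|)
Using the standard pair: F{e^(-a|t|)} = 2a/(a^2+omega^2)
With a = 4: F(omega) = 8/(16+omega^2)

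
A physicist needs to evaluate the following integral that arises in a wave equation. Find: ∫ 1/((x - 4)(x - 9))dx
Partial fractions: 1/((x-4)(x-9))=A/(x-4)+B/(x-9)
A=-1/5, B=1/5
∫ [-1/5· 1/(x-4)+1/5· 1/(x-9)] dx
=(1/5)[ln|x-9| - ln|x-4|]+C

Answer: (1/5)·ln|(x-9)/(x-4)|+C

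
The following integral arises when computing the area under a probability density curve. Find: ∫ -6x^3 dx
Using power rule: ∫ -6x^3 dx = -6/4 x^4+C = (-3/2)x^4+C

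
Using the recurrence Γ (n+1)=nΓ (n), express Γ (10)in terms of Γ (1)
Γ(10)=9Γ(9)=9·8Γ(8)=...=9!·Γ(1)=362880·Γ(1)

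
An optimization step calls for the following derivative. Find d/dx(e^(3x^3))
Chain rule: d/dx[e^u] = e^u · u' where u = 3x^3
u' = 9x^2

Answer: 9x^2·e^(3x^3)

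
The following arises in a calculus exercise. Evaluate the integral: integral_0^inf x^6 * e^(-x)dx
This is a Gamma integral. Substitute u=1x:
integral_0^inf x^6*e^(-x) dx=(1/1^7) integral_0^inf u^6*e^(-u) du
=Gamma(7)/1^7=6!/1^7=720/1

Answer: 720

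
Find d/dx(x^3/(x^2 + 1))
Quotient rule: (f/g)' = (f'g - fg')/g²
f = x^3, f' = 3x^2
g = x^2 + 1, g' = 2x

Answer: (3x^2·(x^2 + 1) - 2x^4)/(x^2 + 1)²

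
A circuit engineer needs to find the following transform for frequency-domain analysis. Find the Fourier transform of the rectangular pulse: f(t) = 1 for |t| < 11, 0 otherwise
F(omega) = integral from -11 to 11 of e^(-j * omega * t) dt
= 2 * sin(11 * omega)/omega = 22 * sinc(11 * omega/pi)

Answer: 2 * sin(11 * omega)/omega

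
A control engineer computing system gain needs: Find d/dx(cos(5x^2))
Chain rule: d/dx[cos(u)] = -sin(u)·u' where u = 5x^2
u' = 10x

Answer: -10x·sin(5x^2)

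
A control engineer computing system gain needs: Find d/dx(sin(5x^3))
Chain rule: d/dx[sin(u)] = cos(u)·u' where u = 5x^3
u' = 15x^2

Answer: 15x^2·cos(5x^3)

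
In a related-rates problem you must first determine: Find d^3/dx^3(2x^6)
Apply power rule 3 times:
d^1: 12x^5
d^2: 60x^4
d^3: 240x^3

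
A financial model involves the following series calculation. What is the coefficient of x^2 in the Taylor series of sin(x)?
sin(x) has only odd powers. Coefficient of x^2=0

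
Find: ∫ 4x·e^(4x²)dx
Let u=4x², du=8x dx
∫ (1/2)e^u du=e^u/2 + C

Answer: e^(4x²)/2 + C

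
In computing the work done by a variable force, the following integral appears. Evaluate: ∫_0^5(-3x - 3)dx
Step 1: Find antiderivative F(x)=(-3/2)x^2-3x
Step 2: F(5) - F(0)=-105/2 - (0)=-105/2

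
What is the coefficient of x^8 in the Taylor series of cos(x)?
cos(x)=Σ (-1)^k x^(2k)/(2k)!
For x^8: (-1)^4/8!=1/40320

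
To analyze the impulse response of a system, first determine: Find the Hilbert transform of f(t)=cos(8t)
The Hilbert transform shifts each frequency component by -pi/2.
H{cos(wt)} = sin(wt)
With w = 8: H{cos(8t)} = sin(8t)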